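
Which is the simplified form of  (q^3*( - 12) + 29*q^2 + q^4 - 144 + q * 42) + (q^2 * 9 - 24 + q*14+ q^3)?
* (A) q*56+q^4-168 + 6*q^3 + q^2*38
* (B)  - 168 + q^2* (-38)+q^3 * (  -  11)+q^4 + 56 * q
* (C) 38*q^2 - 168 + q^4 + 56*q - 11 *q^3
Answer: C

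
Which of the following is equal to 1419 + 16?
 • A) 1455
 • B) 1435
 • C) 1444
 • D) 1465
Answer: B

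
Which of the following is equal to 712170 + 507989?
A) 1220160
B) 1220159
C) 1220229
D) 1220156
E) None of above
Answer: B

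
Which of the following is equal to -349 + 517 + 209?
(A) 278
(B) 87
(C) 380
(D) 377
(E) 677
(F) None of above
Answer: D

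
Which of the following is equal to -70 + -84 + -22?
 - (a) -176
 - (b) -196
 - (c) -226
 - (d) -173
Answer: a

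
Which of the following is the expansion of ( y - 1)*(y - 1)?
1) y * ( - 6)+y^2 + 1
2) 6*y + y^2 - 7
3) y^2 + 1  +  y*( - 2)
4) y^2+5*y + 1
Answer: 3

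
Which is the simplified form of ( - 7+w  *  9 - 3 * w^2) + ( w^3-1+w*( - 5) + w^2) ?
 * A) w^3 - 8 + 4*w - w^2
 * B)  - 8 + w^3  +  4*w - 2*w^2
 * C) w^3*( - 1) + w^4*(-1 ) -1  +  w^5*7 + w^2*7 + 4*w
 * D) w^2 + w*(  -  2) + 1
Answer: B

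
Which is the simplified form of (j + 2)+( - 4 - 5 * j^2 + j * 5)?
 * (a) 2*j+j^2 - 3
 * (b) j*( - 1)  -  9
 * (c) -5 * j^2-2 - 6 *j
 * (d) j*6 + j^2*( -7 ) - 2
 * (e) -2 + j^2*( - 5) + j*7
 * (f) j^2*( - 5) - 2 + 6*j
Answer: f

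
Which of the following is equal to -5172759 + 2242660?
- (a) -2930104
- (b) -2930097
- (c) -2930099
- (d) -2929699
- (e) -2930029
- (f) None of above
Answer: c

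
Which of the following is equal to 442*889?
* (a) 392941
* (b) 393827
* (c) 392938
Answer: c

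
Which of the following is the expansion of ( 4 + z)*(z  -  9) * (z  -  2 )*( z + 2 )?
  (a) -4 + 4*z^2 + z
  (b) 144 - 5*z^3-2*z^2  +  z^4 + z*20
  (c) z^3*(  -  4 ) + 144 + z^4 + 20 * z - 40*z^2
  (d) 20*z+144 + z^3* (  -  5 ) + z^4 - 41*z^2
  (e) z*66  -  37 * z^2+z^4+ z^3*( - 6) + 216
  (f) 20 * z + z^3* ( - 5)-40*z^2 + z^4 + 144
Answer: f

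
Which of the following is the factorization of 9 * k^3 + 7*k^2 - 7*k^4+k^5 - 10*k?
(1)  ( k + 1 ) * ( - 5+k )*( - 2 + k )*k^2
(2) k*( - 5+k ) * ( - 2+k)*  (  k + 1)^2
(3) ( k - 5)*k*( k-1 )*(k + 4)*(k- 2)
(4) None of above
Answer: 4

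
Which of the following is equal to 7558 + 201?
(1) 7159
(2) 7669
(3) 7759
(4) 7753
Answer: 3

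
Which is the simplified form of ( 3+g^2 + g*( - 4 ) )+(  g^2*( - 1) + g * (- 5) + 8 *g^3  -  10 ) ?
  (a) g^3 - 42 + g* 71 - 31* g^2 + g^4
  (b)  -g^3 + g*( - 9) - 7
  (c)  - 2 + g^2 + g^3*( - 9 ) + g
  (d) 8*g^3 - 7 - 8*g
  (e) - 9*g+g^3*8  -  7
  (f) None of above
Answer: e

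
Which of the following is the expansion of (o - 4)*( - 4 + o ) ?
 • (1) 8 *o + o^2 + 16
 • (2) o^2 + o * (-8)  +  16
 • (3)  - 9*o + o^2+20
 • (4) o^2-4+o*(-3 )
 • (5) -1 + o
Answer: 2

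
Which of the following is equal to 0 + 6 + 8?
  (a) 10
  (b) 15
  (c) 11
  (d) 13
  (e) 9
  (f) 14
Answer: f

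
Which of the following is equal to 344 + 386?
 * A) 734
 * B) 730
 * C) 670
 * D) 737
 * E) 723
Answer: B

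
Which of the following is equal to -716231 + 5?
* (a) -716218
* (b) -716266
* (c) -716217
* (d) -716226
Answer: d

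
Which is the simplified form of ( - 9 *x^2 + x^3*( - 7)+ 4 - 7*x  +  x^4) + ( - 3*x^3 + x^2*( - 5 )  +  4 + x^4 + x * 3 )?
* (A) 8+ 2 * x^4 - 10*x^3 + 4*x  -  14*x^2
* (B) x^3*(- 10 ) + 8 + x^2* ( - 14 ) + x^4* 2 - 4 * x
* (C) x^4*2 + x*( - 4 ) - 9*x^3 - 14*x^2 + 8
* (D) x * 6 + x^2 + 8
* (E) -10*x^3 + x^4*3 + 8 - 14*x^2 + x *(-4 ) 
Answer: B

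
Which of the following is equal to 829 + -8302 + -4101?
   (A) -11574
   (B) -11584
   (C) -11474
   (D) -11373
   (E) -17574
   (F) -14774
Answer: A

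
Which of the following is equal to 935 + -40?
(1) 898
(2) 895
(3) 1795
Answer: 2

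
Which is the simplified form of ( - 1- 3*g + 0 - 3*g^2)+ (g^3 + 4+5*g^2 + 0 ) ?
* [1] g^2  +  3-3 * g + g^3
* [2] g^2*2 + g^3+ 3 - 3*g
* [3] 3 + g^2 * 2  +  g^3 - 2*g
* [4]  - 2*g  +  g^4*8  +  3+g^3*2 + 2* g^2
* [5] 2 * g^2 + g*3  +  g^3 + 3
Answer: 2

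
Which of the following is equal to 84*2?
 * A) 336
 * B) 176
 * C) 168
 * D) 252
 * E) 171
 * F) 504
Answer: C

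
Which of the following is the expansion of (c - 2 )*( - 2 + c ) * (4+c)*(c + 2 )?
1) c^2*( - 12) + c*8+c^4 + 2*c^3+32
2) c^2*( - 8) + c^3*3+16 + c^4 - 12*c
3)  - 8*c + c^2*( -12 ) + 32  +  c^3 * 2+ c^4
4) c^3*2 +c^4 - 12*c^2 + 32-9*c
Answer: 3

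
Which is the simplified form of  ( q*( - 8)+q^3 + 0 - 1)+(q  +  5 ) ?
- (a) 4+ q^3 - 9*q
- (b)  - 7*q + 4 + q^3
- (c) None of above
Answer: b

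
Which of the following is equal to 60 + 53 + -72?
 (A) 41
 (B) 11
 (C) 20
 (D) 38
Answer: A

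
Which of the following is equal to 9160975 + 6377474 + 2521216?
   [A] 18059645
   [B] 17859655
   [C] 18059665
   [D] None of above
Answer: C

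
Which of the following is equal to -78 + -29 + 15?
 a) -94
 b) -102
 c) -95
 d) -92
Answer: d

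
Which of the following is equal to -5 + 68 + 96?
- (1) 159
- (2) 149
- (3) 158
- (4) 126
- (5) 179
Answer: 1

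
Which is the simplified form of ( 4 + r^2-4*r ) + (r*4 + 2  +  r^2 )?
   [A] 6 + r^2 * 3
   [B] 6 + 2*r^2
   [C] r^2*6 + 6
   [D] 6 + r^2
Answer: B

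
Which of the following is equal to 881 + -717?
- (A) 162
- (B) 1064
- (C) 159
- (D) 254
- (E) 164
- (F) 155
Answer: E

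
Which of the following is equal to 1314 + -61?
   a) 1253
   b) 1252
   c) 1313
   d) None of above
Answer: a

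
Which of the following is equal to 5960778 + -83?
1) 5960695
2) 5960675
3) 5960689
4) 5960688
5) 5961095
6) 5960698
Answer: 1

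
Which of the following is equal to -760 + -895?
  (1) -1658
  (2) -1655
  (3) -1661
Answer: 2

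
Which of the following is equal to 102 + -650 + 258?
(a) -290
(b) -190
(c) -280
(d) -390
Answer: a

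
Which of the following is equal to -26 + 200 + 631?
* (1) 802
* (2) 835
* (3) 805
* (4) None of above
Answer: 3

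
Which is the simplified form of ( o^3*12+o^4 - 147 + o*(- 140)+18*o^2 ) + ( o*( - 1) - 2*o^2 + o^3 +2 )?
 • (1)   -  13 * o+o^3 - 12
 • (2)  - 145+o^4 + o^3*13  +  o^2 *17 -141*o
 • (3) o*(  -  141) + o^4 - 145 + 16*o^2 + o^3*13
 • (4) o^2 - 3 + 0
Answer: 3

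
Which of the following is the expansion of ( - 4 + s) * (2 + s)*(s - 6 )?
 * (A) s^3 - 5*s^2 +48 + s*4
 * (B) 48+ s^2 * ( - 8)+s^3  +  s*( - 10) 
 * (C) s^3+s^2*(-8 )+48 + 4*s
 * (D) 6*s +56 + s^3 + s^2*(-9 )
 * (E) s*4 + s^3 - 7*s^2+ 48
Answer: C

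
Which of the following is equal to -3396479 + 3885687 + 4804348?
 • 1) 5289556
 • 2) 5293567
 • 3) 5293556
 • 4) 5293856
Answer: 3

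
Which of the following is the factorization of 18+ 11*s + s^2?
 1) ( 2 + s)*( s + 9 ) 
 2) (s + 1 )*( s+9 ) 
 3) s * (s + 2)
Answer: 1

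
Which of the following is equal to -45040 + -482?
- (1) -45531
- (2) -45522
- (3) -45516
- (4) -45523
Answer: 2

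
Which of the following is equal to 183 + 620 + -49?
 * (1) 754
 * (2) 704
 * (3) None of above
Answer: 1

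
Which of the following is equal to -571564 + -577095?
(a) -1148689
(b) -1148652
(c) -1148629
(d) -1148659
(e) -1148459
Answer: d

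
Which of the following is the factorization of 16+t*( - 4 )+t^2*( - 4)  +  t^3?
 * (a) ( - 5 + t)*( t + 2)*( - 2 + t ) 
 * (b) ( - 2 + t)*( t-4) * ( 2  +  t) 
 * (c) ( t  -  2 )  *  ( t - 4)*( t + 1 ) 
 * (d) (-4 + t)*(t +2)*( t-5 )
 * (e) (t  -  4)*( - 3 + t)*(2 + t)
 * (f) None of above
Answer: b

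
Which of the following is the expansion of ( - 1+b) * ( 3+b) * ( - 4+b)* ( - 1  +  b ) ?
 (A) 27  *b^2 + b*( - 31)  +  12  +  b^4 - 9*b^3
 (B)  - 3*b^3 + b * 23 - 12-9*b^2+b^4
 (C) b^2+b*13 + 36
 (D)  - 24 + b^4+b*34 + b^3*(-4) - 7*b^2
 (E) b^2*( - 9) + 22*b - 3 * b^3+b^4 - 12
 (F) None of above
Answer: B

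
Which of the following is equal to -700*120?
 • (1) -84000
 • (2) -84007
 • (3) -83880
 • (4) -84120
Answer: 1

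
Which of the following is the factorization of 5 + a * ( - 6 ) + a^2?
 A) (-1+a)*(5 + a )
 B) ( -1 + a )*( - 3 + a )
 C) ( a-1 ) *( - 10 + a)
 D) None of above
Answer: D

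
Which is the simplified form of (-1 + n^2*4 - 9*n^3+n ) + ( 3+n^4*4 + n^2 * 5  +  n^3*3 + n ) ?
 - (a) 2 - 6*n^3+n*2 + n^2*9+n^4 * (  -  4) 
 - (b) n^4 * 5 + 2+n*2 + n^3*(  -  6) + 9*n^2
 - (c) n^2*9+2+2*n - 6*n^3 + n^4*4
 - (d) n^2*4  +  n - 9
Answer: c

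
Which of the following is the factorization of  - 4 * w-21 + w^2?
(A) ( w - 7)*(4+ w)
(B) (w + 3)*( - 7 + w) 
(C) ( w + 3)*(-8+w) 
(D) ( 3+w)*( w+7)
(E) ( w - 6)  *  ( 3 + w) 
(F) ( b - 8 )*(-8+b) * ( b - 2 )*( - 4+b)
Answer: B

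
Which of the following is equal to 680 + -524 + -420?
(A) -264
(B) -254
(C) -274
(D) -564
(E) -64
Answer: A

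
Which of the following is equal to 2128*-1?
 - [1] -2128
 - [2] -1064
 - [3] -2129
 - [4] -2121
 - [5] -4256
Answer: 1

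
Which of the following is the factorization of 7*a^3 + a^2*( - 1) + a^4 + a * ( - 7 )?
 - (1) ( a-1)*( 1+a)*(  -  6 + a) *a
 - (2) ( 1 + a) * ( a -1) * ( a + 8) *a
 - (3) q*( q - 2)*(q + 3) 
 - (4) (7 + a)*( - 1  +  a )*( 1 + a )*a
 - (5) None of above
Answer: 4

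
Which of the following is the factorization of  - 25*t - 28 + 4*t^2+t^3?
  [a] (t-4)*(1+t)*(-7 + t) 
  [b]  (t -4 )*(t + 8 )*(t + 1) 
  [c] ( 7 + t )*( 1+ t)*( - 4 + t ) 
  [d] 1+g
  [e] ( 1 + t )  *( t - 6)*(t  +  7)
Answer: c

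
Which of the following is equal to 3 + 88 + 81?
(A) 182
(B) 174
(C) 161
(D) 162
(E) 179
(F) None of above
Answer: F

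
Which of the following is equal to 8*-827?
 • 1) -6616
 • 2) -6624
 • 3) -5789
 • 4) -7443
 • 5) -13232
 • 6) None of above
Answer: 1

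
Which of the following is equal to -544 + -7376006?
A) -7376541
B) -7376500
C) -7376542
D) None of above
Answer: D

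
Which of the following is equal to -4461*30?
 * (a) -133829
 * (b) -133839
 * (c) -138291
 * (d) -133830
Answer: d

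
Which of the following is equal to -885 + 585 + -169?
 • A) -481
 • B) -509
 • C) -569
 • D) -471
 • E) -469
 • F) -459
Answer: E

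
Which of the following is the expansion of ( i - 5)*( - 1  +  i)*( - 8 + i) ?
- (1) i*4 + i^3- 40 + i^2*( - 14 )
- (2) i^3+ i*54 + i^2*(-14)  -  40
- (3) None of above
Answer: 3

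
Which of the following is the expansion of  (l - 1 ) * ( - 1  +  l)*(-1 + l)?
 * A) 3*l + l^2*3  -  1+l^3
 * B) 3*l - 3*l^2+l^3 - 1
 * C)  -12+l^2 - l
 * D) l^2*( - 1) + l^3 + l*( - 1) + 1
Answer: B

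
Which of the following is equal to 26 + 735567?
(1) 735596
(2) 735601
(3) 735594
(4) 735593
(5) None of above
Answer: 4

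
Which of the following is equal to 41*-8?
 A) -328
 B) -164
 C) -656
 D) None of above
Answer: A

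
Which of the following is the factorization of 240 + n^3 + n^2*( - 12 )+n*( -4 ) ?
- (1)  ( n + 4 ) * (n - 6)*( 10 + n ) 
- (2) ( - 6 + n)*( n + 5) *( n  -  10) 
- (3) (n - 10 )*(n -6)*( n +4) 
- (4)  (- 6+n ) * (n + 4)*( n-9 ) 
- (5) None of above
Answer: 3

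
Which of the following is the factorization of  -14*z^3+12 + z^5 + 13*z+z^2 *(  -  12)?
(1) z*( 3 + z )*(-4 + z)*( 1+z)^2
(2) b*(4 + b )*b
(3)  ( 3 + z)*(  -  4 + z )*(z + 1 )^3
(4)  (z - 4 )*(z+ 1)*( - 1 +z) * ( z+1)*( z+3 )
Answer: 4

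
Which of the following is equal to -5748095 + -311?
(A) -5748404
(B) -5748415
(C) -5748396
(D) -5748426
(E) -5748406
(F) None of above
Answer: E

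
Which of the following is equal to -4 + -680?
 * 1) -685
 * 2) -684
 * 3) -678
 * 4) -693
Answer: 2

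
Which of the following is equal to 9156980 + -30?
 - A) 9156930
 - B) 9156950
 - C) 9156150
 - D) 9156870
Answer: B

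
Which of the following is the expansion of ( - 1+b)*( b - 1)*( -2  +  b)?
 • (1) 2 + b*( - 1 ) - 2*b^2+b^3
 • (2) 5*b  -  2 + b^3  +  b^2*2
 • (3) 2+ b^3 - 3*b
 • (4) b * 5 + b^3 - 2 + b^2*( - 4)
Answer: 4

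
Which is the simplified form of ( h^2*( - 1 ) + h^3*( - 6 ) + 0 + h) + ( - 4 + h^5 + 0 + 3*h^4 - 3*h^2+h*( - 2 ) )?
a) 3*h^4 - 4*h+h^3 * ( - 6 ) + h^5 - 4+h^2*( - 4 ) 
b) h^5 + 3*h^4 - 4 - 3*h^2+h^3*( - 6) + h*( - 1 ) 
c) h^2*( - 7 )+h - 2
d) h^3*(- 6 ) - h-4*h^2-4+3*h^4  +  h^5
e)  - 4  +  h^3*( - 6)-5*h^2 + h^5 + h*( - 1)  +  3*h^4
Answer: d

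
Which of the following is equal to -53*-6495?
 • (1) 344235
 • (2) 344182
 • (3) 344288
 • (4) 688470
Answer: 1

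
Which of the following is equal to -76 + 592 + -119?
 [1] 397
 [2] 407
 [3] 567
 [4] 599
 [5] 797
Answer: 1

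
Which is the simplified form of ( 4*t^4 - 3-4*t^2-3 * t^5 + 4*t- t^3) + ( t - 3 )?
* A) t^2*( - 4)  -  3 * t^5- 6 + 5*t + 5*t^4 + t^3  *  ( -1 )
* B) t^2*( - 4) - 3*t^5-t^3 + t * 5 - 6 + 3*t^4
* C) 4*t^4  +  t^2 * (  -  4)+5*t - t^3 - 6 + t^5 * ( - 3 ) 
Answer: C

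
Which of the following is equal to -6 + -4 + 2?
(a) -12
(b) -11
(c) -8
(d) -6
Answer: c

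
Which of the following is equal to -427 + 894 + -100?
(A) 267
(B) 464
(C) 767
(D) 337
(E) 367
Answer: E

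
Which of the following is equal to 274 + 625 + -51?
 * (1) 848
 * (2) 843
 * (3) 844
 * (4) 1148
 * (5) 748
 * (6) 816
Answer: 1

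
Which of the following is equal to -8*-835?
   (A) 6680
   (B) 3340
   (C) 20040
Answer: A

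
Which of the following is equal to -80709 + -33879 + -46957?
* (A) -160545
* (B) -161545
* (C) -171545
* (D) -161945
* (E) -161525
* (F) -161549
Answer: B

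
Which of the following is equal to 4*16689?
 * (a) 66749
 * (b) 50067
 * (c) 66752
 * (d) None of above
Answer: d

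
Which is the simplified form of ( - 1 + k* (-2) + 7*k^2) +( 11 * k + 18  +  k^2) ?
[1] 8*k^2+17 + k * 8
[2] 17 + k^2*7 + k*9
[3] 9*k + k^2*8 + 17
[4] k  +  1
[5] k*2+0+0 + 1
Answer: 3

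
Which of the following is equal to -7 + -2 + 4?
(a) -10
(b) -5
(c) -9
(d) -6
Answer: b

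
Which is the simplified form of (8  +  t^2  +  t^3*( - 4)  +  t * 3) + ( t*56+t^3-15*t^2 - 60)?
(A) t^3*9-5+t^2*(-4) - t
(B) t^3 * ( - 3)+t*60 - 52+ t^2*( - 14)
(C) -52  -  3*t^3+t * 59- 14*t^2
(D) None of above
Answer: C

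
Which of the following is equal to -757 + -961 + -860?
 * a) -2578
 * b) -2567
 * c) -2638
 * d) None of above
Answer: a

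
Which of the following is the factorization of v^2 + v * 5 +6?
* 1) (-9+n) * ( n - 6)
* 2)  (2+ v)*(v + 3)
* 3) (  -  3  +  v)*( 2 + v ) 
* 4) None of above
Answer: 2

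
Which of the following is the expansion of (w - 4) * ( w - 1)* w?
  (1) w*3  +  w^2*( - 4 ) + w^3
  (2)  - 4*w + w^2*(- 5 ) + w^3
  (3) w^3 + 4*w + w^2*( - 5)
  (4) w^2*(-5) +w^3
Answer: 3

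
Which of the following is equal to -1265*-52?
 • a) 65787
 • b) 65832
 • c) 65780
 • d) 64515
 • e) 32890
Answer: c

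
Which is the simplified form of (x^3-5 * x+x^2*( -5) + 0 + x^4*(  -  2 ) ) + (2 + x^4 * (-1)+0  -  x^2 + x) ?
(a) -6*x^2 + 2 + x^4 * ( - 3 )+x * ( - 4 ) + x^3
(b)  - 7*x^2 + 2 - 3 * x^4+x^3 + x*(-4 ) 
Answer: a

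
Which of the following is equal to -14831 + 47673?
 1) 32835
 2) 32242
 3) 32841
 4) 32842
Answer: 4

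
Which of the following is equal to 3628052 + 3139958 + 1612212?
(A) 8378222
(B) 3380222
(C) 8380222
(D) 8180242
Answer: C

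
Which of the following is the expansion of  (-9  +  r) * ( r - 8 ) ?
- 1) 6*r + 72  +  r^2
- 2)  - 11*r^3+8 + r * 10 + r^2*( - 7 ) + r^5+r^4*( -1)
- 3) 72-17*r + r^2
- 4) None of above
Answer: 3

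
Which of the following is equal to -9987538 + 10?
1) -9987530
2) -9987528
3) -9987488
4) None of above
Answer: 2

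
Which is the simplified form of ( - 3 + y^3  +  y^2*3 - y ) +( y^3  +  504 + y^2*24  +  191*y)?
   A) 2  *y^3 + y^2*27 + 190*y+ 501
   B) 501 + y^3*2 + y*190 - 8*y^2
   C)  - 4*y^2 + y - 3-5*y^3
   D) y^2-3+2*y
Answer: A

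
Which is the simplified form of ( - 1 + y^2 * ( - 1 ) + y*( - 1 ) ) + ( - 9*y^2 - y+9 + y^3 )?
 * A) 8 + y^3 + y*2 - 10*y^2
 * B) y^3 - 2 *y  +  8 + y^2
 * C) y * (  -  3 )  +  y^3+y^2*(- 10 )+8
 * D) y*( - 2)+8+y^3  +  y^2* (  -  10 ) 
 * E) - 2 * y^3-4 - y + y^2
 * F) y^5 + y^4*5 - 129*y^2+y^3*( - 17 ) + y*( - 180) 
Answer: D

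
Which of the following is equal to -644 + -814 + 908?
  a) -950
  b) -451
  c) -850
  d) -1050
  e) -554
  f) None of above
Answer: f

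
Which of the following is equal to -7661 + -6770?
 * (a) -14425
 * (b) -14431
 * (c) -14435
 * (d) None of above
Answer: b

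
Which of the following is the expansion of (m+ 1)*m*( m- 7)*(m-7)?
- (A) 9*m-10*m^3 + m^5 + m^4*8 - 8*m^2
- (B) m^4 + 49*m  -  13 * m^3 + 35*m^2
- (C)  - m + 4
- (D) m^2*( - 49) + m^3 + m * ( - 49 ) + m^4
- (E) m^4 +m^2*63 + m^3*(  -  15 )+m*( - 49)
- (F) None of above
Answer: B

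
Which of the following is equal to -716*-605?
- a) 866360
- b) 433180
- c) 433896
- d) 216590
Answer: b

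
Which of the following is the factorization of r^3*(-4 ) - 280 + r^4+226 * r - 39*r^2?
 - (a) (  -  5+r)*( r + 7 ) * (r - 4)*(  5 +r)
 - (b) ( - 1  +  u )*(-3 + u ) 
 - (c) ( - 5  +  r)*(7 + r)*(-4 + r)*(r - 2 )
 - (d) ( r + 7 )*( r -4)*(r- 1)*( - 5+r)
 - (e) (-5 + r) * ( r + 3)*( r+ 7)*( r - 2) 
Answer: c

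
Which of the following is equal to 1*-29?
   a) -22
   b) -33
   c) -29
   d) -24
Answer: c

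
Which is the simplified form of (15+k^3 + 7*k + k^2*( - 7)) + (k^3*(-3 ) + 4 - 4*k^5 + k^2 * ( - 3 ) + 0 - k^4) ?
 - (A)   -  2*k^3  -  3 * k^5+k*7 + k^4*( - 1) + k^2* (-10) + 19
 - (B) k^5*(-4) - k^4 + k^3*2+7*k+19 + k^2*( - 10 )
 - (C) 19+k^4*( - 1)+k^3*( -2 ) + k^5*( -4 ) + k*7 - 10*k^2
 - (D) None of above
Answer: C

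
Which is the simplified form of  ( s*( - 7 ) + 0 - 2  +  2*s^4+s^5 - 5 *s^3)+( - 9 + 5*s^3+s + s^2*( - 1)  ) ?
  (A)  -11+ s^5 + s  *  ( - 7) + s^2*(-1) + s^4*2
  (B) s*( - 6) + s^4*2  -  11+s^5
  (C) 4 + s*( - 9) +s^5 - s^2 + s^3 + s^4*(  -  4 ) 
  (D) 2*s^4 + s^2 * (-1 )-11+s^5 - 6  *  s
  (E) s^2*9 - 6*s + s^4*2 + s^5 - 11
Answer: D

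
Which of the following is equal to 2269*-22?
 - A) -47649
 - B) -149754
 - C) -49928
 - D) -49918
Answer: D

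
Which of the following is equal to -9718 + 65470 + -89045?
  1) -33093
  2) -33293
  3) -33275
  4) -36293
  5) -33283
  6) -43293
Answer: 2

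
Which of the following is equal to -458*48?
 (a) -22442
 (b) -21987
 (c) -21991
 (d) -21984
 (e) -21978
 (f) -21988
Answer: d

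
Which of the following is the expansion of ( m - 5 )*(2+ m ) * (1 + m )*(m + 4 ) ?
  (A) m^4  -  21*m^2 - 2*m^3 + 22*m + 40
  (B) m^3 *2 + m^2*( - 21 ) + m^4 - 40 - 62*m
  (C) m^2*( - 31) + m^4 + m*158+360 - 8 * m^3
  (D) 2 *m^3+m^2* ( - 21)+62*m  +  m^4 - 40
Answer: B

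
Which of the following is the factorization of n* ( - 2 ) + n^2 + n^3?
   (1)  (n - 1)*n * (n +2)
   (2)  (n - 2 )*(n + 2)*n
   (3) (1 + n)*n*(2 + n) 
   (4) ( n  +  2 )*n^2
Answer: 1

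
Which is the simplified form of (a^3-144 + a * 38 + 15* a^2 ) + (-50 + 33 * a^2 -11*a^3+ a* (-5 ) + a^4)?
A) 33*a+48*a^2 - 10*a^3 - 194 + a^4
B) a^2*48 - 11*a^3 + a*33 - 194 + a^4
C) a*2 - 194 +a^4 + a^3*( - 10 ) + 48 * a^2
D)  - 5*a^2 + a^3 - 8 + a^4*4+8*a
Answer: A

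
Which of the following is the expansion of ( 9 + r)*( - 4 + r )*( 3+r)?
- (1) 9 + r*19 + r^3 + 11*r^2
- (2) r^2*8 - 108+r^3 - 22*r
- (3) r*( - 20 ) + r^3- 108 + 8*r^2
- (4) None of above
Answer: 4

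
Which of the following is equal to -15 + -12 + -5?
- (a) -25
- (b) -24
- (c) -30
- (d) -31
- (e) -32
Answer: e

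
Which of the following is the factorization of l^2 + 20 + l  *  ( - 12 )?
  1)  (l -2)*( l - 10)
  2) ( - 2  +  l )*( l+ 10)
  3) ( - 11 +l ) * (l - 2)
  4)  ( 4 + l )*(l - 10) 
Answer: 1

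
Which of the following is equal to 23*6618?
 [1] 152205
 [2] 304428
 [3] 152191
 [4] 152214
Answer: 4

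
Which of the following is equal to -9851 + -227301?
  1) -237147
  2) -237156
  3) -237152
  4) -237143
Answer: 3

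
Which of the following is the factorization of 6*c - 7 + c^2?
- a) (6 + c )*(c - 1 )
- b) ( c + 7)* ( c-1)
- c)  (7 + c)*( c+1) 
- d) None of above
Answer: b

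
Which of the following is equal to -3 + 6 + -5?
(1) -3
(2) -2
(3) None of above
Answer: 2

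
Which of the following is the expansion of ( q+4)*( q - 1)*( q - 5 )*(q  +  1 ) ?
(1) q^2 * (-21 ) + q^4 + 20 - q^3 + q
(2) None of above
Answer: 1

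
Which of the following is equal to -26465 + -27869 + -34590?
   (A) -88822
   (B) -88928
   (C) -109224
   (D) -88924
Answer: D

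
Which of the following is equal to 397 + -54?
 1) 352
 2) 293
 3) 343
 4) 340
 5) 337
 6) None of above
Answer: 3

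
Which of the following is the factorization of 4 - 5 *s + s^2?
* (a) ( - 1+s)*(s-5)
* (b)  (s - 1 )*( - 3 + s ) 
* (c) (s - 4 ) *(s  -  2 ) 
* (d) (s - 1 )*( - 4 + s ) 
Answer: d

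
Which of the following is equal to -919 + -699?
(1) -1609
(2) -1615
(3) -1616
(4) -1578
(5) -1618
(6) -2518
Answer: 5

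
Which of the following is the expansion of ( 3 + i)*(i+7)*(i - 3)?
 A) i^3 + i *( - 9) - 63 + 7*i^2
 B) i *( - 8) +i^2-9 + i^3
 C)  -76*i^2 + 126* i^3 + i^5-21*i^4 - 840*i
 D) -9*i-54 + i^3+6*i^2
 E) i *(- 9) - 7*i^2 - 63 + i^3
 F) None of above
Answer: A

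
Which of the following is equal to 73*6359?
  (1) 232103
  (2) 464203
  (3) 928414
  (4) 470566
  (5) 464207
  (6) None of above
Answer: 5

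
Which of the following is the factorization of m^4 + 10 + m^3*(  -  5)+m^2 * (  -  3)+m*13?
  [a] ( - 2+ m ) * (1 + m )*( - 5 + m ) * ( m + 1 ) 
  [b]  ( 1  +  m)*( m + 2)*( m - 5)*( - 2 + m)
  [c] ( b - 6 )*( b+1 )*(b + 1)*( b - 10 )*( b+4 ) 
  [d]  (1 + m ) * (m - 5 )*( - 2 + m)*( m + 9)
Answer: a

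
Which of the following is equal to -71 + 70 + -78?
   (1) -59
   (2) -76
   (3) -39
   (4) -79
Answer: 4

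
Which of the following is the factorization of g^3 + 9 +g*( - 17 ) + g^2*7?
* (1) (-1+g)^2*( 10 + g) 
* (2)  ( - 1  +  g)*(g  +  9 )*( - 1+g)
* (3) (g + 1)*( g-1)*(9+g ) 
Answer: 2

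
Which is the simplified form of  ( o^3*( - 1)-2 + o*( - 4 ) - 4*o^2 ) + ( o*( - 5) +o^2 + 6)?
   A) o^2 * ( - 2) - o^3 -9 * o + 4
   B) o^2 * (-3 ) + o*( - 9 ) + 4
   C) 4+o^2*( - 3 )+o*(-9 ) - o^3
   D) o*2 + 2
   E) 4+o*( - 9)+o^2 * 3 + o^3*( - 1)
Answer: C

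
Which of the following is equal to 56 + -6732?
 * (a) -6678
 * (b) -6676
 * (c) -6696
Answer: b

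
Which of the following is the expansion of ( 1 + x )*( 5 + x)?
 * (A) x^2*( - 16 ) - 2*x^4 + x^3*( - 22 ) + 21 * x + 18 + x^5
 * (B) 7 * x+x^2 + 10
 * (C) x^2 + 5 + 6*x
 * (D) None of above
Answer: C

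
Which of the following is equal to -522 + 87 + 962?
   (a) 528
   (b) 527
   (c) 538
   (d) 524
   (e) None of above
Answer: b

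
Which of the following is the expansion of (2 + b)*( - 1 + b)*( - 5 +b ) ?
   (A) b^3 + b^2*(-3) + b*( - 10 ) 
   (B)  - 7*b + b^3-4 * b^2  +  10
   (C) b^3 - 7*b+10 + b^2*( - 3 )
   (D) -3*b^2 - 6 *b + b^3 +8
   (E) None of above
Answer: B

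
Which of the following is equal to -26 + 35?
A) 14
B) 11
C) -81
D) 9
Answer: D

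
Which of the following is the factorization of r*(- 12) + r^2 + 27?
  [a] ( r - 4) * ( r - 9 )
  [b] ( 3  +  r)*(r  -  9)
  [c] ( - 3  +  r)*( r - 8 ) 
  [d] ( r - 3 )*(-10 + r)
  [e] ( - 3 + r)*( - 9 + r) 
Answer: e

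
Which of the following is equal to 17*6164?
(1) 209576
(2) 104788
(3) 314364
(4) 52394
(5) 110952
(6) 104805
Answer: 2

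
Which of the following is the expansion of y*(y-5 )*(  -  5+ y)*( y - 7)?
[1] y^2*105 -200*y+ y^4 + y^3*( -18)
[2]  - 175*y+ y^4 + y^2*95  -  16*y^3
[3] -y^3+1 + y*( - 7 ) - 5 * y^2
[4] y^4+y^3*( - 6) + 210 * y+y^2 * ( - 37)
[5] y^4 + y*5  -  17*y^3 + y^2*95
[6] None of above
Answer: 6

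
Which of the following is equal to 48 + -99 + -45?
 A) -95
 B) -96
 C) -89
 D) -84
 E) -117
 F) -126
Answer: B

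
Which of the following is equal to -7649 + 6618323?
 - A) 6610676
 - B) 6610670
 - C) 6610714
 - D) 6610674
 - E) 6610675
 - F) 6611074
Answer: D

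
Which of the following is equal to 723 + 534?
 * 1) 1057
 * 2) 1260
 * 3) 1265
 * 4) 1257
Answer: 4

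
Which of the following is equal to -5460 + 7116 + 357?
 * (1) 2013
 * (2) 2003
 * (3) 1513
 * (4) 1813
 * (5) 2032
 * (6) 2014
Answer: 1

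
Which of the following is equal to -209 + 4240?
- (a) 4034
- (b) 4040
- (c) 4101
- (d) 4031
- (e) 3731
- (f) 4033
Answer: d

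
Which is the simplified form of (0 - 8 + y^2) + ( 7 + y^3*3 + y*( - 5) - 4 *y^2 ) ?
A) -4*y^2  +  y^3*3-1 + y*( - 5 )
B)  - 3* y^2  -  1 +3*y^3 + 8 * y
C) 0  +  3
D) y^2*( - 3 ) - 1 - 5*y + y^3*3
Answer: D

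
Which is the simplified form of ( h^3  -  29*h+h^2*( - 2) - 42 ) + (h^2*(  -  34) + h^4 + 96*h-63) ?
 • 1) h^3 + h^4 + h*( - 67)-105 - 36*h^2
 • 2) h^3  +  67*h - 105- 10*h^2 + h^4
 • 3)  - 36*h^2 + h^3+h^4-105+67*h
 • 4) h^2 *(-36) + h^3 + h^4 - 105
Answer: 3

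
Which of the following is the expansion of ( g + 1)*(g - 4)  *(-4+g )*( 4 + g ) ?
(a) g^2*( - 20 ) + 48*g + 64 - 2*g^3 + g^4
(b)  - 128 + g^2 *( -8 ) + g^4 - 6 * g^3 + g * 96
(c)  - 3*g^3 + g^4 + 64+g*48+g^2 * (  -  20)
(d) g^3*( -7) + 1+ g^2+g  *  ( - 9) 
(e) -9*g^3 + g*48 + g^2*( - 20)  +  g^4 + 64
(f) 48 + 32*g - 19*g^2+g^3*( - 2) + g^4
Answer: c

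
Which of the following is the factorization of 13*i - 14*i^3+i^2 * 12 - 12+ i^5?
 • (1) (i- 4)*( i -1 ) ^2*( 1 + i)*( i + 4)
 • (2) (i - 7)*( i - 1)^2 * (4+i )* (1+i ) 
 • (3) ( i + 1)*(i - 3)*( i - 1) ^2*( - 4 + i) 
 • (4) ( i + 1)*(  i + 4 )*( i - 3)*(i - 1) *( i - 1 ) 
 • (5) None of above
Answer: 4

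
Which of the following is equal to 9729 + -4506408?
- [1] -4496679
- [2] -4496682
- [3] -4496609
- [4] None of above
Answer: 1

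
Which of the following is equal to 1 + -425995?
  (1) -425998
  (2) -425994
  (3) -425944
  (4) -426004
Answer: 2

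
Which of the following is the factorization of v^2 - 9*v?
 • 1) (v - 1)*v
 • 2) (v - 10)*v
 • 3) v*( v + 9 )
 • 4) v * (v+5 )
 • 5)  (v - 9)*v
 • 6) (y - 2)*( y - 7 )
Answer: 5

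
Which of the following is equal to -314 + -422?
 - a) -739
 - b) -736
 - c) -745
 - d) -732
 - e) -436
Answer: b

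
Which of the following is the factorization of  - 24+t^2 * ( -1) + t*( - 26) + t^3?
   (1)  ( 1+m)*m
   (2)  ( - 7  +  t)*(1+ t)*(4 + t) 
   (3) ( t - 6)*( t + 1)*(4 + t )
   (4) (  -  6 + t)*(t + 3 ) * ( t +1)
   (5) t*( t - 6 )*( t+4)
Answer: 3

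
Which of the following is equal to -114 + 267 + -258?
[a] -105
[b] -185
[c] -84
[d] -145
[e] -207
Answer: a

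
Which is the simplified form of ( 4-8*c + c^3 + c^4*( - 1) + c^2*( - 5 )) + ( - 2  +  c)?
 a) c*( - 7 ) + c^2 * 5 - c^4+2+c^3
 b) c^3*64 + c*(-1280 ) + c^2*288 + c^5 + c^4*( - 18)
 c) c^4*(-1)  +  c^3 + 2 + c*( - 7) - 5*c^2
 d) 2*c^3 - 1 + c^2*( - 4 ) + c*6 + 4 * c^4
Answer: c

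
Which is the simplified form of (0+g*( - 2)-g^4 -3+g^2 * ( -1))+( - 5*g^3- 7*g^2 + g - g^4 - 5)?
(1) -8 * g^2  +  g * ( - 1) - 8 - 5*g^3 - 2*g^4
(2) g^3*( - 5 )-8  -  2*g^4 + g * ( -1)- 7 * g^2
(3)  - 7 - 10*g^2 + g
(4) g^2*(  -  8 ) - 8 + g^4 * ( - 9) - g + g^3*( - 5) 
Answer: 1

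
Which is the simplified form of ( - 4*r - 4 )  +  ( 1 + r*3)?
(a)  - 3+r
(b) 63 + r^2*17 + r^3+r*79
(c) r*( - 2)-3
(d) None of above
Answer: d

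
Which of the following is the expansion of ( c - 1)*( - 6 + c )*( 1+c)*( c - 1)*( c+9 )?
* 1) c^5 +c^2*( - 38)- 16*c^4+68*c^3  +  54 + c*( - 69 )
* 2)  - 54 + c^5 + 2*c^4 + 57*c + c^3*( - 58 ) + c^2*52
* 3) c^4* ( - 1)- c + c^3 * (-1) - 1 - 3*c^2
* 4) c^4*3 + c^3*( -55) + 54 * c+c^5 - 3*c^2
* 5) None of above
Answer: 2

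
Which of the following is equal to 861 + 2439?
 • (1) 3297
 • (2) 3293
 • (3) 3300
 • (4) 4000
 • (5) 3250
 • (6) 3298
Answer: 3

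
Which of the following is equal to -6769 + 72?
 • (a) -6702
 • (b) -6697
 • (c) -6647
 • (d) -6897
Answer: b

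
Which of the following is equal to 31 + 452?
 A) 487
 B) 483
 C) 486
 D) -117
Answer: B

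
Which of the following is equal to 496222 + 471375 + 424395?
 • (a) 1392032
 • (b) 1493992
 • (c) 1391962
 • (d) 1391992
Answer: d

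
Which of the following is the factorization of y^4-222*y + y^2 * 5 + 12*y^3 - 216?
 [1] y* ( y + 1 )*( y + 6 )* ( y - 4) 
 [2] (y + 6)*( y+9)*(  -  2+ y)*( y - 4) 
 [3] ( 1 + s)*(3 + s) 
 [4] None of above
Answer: 4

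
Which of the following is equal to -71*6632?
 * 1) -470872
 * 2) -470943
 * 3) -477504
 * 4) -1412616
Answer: 1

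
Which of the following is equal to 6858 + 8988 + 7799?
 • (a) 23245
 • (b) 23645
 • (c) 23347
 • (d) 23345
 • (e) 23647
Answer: b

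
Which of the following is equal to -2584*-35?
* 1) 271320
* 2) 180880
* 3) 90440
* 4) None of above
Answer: 3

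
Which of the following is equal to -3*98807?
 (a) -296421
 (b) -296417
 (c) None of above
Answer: a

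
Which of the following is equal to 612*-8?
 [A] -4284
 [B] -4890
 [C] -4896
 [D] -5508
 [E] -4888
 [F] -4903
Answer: C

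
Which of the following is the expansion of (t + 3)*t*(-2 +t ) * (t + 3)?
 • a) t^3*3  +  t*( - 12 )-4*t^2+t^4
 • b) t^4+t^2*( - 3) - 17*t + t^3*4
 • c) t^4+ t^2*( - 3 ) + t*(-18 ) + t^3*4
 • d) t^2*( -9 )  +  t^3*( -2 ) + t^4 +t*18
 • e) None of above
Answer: c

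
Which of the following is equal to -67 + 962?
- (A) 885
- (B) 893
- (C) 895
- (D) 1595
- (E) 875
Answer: C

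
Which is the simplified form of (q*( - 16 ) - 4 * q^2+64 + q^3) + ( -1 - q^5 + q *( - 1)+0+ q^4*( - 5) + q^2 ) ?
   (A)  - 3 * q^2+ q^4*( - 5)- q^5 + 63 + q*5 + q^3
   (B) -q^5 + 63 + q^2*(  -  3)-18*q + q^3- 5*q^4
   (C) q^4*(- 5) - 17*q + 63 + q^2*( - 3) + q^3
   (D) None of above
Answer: D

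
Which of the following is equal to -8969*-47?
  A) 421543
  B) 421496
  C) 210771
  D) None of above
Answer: A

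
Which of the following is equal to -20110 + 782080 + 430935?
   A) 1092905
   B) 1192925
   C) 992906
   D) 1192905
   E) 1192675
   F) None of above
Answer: D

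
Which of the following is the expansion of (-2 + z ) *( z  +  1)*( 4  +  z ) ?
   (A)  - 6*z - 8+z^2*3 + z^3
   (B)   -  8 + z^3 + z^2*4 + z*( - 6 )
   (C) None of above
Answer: A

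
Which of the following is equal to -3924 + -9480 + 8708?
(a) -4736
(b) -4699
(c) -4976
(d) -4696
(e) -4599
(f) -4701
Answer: d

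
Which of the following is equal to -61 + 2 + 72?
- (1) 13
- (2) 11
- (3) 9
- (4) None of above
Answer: 1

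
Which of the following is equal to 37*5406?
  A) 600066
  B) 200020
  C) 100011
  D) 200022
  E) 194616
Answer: D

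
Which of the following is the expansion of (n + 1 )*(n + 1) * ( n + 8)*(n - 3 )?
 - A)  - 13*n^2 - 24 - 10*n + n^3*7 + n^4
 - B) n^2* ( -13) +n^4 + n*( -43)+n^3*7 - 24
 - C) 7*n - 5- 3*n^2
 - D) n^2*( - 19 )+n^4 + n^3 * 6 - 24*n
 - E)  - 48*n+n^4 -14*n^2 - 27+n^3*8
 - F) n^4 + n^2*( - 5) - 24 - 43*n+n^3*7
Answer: B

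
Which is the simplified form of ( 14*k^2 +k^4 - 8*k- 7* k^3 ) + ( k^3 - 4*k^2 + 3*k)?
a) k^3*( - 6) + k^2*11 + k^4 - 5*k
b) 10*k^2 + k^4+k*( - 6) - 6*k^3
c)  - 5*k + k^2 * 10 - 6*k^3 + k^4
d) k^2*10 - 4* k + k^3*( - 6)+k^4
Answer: c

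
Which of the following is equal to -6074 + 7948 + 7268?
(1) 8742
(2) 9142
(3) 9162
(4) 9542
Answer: 2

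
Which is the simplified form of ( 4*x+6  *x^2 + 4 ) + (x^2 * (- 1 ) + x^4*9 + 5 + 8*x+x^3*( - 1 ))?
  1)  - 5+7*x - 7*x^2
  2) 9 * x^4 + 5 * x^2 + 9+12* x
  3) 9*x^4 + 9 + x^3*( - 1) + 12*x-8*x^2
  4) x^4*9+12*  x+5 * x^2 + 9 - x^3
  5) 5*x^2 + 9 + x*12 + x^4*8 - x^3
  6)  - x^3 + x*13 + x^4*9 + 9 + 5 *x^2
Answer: 4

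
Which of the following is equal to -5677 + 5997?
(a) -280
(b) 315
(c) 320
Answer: c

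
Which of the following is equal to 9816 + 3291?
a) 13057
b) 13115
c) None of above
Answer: c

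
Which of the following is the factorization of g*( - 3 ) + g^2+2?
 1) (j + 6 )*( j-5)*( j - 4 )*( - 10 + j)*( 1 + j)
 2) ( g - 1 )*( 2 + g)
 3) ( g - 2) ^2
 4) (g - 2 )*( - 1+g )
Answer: 4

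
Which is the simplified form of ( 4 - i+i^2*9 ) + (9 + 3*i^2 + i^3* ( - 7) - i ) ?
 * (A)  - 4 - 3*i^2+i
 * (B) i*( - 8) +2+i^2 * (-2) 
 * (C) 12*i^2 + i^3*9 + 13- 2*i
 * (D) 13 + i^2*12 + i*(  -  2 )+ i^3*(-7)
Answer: D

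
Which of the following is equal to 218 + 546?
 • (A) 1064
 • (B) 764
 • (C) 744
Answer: B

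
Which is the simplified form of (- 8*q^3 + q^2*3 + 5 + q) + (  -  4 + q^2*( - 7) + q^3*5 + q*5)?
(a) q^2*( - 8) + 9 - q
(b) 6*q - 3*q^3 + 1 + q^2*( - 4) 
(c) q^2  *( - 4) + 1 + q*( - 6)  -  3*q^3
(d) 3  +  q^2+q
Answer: b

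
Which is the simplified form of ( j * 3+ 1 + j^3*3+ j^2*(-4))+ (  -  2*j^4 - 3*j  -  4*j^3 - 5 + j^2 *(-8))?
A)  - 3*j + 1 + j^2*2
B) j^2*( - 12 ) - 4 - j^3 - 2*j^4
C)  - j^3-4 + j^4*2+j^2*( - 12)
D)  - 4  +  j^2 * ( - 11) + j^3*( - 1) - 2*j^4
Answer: B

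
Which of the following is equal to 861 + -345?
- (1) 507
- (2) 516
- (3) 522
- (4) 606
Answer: 2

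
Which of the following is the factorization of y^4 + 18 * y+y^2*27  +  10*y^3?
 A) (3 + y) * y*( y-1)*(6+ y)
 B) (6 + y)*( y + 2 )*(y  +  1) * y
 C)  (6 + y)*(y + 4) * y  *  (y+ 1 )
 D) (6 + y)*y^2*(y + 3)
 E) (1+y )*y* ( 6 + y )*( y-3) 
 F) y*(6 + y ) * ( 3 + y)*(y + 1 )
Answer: F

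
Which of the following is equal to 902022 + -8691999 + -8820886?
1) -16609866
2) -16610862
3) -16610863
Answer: 3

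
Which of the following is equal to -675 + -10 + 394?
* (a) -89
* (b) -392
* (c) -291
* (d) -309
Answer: c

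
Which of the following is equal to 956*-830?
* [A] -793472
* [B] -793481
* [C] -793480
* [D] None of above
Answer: C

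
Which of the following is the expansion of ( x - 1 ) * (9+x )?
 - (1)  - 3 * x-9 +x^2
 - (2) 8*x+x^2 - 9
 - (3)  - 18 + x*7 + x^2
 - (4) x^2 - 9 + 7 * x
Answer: 2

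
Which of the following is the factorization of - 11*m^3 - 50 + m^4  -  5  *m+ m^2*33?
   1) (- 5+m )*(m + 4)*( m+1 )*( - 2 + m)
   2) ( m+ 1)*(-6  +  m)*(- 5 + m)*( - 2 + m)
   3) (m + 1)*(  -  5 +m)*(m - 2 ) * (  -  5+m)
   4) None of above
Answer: 3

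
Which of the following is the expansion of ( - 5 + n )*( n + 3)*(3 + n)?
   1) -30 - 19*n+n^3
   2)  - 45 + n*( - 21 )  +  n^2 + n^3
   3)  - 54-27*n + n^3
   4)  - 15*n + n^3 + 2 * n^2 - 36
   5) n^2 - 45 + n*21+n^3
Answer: 2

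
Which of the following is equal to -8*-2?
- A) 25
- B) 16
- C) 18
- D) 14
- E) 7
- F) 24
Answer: B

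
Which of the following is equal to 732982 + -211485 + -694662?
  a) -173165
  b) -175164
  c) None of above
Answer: a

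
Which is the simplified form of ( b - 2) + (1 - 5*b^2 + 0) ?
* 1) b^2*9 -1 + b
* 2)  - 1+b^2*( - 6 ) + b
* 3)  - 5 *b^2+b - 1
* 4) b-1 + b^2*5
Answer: 3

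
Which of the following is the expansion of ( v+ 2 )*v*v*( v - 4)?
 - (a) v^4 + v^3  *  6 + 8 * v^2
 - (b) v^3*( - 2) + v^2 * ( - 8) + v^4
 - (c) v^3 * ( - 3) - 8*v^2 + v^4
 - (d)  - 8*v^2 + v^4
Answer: b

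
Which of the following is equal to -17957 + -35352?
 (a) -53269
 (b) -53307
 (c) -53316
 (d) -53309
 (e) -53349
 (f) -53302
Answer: d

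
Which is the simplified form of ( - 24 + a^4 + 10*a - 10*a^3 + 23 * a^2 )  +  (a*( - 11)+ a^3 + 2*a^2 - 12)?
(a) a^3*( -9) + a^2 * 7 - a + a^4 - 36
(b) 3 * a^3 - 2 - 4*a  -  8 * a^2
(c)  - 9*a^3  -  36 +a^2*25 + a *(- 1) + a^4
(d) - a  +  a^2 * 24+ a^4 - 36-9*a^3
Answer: c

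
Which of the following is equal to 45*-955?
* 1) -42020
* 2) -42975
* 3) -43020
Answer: 2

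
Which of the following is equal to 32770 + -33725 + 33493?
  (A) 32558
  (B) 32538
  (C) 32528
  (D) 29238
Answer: B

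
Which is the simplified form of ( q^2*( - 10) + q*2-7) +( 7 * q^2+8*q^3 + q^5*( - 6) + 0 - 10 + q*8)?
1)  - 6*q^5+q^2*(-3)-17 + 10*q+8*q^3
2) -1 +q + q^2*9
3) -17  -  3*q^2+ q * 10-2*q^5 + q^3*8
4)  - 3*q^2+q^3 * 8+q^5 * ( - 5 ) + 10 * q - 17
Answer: 1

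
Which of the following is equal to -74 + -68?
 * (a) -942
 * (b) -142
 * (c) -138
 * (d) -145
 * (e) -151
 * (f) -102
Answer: b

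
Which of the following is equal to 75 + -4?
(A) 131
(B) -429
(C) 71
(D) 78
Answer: C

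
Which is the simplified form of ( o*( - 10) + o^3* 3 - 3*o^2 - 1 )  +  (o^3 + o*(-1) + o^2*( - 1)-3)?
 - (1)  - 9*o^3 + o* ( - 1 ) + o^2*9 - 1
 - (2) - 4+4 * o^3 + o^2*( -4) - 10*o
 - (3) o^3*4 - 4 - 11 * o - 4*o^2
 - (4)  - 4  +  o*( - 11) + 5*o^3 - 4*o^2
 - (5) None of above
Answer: 3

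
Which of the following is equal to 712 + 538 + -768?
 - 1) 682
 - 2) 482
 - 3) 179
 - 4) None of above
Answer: 2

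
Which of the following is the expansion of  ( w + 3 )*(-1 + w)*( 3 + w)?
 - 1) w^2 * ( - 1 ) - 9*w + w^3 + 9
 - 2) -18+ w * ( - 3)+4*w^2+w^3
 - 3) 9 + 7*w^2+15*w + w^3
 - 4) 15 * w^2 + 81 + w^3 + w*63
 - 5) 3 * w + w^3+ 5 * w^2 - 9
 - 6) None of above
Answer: 5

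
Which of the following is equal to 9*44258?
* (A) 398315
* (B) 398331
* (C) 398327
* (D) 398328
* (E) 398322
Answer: E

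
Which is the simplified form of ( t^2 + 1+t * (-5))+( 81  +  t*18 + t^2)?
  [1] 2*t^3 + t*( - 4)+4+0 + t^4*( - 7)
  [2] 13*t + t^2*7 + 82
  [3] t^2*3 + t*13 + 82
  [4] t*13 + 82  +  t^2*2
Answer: 4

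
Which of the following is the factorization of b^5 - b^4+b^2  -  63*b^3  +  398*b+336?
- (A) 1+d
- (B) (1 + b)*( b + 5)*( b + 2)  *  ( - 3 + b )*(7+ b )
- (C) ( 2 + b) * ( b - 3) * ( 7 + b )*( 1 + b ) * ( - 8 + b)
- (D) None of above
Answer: C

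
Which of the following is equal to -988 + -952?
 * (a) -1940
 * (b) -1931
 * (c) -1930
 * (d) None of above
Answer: a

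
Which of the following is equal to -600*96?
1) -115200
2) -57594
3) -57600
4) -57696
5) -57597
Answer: 3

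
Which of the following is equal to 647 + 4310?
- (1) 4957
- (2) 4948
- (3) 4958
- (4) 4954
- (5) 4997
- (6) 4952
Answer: 1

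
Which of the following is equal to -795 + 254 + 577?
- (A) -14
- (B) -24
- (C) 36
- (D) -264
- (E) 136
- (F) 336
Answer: C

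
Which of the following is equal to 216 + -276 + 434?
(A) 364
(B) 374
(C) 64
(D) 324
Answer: B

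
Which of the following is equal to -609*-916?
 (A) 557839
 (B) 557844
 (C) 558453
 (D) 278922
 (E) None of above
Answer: B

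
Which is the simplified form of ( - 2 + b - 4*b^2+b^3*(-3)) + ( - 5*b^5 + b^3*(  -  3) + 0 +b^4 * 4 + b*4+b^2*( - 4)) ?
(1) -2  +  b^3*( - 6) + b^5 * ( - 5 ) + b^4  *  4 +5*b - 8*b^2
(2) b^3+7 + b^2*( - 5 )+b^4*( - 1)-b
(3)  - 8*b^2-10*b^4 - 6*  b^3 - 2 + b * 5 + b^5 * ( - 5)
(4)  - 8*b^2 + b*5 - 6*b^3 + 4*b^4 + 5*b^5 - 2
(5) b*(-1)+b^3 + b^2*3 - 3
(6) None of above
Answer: 1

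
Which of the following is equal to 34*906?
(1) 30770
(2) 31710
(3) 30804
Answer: 3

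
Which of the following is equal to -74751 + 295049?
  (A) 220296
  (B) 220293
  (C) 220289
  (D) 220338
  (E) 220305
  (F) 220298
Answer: F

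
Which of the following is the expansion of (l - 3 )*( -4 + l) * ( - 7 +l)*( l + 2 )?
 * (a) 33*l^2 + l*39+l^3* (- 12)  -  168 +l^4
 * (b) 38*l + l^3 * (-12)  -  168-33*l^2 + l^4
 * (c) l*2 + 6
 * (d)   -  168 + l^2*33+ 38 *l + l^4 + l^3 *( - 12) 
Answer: d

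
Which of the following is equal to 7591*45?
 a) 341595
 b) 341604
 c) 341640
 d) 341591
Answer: a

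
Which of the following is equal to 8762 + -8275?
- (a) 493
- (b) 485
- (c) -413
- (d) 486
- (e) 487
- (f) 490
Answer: e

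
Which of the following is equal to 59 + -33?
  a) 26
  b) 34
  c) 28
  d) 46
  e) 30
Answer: a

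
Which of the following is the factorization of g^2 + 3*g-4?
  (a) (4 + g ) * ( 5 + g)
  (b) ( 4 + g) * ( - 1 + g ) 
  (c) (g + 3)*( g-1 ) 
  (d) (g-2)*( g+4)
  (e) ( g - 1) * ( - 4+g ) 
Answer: b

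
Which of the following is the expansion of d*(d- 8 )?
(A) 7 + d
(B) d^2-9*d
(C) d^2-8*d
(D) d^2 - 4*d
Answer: C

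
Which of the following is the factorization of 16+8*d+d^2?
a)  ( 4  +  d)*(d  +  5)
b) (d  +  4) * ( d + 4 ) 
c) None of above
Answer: b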